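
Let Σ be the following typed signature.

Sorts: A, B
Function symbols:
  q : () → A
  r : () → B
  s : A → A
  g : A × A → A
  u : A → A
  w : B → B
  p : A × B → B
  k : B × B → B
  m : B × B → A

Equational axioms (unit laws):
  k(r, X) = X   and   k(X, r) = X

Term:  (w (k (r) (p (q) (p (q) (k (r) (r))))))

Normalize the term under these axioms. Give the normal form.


1. (w (k (r) (p (q) (p (q) (k (r) (r))))))  →  (w (p (q) (p (q) (k (r) (r)))))
2. (w (p (q) (p (q) (k (r) (r)))))  →  (w (p (q) (p (q) (r))))

normal form = (w (p (q) (p (q) (r))))


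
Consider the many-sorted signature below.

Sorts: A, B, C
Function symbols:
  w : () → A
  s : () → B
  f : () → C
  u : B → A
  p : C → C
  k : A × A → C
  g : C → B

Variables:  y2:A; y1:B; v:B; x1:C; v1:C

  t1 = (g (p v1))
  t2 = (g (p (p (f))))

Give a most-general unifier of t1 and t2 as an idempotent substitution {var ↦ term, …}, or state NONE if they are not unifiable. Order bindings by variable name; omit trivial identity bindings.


{v1 ↦ (p (f))}


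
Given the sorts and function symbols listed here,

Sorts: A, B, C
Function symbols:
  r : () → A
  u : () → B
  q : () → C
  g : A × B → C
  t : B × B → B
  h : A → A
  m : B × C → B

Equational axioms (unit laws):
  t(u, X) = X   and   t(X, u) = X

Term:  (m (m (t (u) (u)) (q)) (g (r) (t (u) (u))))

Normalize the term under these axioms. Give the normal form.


normal form = (m (m (u) (q)) (g (r) (u)))

1. (m (m (t (u) (u)) (q)) (g (r) (t (u) (u))))  →  (m (m (u) (q)) (g (r) (t (u) (u))))
2. (m (m (u) (q)) (g (r) (t (u) (u))))  →  (m (m (u) (q)) (g (r) (u)))


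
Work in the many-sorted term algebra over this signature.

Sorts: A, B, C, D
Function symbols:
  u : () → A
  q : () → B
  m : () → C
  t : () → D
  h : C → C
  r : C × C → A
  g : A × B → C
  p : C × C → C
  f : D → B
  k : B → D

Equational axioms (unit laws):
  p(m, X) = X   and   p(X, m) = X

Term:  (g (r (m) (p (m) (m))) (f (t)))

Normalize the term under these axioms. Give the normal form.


1. (g (r (m) (p (m) (m))) (f (t)))  →  (g (r (m) (m)) (f (t)))

normal form = (g (r (m) (m)) (f (t)))


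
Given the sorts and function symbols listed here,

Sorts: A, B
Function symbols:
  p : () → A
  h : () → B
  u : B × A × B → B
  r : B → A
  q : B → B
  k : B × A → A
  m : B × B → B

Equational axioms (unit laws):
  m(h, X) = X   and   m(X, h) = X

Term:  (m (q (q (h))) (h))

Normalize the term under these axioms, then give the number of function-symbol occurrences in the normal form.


size = 3

1. (m (q (q (h))) (h))  →  (q (q (h)))
normal form: (q (q (h)))


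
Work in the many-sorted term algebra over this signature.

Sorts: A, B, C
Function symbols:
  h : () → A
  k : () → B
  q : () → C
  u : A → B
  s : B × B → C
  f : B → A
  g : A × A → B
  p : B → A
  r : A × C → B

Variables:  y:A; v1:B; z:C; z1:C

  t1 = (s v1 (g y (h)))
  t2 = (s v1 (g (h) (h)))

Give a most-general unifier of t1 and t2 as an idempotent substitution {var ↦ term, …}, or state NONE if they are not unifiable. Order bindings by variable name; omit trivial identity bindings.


{y ↦ (h)}


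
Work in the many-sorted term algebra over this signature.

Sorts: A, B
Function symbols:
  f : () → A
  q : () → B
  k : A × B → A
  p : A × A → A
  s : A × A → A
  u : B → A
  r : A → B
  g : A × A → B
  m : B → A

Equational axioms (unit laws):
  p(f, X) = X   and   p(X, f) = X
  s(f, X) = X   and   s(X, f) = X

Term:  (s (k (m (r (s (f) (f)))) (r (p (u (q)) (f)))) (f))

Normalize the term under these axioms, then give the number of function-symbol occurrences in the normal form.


1. (s (k (m (r (s (f) (f)))) (r (p (u (q)) (f)))) (f))  →  (k (m (r (s (f) (f)))) (r (p (u (q)) (f))))
2. (k (m (r (s (f) (f)))) (r (p (u (q)) (f))))  →  (k (m (r (f))) (r (p (u (q)) (f))))
3. (k (m (r (f))) (r (p (u (q)) (f))))  →  (k (m (r (f))) (r (u (q))))
normal form: (k (m (r (f))) (r (u (q))))

size = 7


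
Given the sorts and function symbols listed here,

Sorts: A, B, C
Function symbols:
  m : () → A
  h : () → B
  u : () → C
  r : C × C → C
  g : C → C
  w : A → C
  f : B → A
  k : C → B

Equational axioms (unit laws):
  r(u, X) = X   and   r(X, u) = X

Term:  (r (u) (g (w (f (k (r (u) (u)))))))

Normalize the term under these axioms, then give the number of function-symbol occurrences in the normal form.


1. (r (u) (g (w (f (k (r (u) (u)))))))  →  (g (w (f (k (r (u) (u))))))
2. (g (w (f (k (r (u) (u))))))  →  (g (w (f (k (u)))))
normal form: (g (w (f (k (u)))))

size = 5


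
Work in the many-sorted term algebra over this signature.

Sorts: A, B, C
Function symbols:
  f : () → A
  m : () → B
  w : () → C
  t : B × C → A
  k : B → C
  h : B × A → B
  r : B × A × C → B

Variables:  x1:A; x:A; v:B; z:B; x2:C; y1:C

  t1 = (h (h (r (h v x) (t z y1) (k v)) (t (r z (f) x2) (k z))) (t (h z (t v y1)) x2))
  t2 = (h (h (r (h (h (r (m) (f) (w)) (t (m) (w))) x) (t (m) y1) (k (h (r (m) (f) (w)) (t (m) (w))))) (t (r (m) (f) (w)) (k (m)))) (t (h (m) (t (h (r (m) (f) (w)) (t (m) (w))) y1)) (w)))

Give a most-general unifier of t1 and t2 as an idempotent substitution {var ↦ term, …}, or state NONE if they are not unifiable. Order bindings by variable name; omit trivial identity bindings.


{v ↦ (h (r (m) (f) (w)) (t (m) (w))), x2 ↦ (w), z ↦ (m)}


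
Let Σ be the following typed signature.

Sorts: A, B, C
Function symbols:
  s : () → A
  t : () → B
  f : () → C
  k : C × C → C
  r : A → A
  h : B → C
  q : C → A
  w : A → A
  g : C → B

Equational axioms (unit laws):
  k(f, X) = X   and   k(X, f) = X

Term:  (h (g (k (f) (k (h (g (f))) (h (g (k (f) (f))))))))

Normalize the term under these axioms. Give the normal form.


1. (h (g (k (f) (k (h (g (f))) (h (g (k (f) (f))))))))  →  (h (g (k (h (g (f))) (h (g (k (f) (f)))))))
2. (h (g (k (h (g (f))) (h (g (k (f) (f)))))))  →  (h (g (k (h (g (f))) (h (g (f))))))

normal form = (h (g (k (h (g (f))) (h (g (f))))))


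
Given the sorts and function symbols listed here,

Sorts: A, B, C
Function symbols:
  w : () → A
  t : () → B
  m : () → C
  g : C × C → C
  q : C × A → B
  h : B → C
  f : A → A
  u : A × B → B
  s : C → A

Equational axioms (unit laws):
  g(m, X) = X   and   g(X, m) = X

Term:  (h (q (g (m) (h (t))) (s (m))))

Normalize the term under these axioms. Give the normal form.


1. (h (q (g (m) (h (t))) (s (m))))  →  (h (q (h (t)) (s (m))))

normal form = (h (q (h (t)) (s (m))))


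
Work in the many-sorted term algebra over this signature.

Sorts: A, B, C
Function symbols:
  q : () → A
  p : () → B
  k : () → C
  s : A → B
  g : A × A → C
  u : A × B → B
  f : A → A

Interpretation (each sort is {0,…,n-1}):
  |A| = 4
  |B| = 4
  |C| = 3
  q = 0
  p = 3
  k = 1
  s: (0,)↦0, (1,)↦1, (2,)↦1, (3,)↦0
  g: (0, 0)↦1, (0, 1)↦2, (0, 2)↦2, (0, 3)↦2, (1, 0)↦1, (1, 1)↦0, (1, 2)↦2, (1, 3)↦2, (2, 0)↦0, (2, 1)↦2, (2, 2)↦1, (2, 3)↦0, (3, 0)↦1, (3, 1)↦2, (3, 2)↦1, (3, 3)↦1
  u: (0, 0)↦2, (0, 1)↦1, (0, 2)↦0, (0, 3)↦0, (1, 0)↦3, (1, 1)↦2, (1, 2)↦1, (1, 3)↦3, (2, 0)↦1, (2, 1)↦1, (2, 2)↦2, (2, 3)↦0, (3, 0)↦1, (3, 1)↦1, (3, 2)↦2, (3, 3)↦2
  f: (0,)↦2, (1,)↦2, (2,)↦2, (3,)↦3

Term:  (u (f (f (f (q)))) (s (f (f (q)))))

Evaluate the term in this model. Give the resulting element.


value = 1

  q = 0
  (f (q)) = f(0,) = 2
  (f (f (q))) = f(2,) = 2
  (f (f (f (q)))) = f(2,) = 2
  q = 0
  (f (q)) = f(0,) = 2
  (f (f (q))) = f(2,) = 2
  (s (f (f (q)))) = s(2,) = 1
  (u (f (f (f (q)))) (s (f (f (q))))) = u(2, 1) = 1


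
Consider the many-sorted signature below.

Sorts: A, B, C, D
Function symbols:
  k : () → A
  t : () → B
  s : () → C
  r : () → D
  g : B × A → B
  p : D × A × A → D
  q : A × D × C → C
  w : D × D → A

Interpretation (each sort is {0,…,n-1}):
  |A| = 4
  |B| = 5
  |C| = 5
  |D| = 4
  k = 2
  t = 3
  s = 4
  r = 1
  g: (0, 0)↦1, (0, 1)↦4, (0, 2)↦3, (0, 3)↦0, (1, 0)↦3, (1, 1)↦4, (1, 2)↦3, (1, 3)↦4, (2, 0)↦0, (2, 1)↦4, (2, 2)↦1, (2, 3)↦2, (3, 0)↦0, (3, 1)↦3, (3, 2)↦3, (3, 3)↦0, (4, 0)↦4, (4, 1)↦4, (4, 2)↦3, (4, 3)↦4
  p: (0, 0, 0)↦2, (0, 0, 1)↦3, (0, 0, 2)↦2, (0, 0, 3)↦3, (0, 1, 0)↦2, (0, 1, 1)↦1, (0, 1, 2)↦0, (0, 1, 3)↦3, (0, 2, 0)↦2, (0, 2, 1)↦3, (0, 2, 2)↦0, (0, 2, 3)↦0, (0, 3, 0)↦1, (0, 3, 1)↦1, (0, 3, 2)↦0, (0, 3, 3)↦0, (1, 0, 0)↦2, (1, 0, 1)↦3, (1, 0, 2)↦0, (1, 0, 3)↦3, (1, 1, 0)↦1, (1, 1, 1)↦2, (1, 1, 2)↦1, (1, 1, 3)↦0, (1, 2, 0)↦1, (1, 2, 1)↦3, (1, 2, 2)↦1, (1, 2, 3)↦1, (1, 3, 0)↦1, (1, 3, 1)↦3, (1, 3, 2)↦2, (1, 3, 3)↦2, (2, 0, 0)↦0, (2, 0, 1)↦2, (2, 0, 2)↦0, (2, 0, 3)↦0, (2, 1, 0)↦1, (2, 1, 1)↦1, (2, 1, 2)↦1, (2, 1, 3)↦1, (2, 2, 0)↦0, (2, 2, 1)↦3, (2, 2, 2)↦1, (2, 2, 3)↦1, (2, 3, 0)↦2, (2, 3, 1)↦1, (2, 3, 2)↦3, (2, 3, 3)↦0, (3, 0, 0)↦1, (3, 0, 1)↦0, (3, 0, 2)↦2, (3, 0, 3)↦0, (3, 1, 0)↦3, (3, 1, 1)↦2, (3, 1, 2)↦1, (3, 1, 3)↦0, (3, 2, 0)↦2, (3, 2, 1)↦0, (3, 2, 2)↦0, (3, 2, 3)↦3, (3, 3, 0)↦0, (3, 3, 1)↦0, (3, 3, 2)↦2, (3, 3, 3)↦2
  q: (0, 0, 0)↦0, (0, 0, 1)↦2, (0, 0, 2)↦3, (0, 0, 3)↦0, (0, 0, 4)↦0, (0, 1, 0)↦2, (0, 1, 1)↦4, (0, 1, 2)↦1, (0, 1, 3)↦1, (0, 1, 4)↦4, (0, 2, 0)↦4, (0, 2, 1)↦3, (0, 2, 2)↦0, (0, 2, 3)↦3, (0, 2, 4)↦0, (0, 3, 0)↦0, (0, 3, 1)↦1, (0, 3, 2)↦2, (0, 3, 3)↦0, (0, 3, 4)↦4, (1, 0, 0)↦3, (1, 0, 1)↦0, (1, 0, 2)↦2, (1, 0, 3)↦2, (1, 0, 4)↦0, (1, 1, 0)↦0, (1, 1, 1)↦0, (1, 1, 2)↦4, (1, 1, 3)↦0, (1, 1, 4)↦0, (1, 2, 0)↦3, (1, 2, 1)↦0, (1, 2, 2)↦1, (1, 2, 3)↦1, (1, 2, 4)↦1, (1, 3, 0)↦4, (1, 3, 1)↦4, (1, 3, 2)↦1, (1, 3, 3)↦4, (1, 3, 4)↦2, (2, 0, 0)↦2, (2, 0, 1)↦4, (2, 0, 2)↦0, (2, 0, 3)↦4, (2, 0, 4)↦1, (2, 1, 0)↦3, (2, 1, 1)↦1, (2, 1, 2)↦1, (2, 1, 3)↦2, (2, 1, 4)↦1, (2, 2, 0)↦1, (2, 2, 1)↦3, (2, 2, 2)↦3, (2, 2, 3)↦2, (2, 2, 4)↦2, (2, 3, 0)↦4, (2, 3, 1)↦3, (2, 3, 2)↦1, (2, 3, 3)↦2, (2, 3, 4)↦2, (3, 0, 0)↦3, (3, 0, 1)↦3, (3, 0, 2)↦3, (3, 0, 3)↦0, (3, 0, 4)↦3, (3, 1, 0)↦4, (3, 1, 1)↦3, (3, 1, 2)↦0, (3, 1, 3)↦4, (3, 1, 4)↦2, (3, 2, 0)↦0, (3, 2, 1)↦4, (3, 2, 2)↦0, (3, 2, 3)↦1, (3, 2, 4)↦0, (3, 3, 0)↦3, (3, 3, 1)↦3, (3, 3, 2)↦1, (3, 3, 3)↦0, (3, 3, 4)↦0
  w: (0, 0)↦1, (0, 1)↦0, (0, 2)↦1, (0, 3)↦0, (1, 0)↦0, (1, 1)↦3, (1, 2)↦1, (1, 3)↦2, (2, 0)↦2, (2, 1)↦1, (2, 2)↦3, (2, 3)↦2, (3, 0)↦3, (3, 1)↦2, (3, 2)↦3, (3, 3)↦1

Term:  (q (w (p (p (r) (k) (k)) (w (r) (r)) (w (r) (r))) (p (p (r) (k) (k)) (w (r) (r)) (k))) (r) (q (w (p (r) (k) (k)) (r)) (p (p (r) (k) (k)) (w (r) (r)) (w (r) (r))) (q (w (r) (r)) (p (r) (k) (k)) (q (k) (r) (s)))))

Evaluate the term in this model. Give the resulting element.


value = 3

  r = 1
  k = 2
  k = 2
  (p (r) (k) (k)) = p(1, 2, 2) = 1
  r = 1
  r = 1
  (w (r) (r)) = w(1, 1) = 3
  r = 1
  r = 1
  (w (r) (r)) = w(1, 1) = 3
  (p (p (r) (k) (k)) (w (r) (r)) (w (r) (r))) = p(1, 3, 3) = 2
  r = 1
  k = 2
  k = 2
  (p (r) (k) (k)) = p(1, 2, 2) = 1
  r = 1
  r = 1
  (w (r) (r)) = w(1, 1) = 3
  k = 2
  (p (p (r) (k) (k)) (w (r) (r)) (k)) = p(1, 3, 2) = 2
  (w (p (p (r) (k) (k)) (w (r) (r)) (w (r) (r))) (p (p (r) (k) (k)) (w (r) (r)) (k))) = w(2, 2) = 3
  r = 1
  r = 1
  k = 2
  k = 2
  (p (r) (k) (k)) = p(1, 2, 2) = 1
  r = 1
  (w (p (r) (k) (k)) (r)) = w(1, 1) = 3
  r = 1
  k = 2
  k = 2
  (p (r) (k) (k)) = p(1, 2, 2) = 1
  r = 1
  r = 1
  (w (r) (r)) = w(1, 1) = 3
  r = 1
  r = 1
  (w (r) (r)) = w(1, 1) = 3
  (p (p (r) (k) (k)) (w (r) (r)) (w (r) (r))) = p(1, 3, 3) = 2
  r = 1
  r = 1
  (w (r) (r)) = w(1, 1) = 3
  r = 1
  k = 2
  k = 2
  (p (r) (k) (k)) = p(1, 2, 2) = 1
  k = 2
  r = 1
  s = 4
  (q (k) (r) (s)) = q(2, 1, 4) = 1
  (q (w (r) (r)) (p (r) (k) (k)) (q (k) (r) (s))) = q(3, 1, 1) = 3
  (q (w (p (r) (k) (k)) (r)) (p (p (r) (k) (k)) (w (r) (r)) (w (r) (r))) (q (w (r) (r)) (p (r) (k) (k)) (q (k) (r) (s)))) = q(3, 2, 3) = 1
  (q (w (p (p (r) (k) (k)) (w (r) (r)) (w (r) (r))) (p (p (r) (k) (k)) (w (r) (r)) (k))) (r) (q (w (p (r) (k) (k)) (r)) (p (p (r) (k) (k)) (w (r) (r)) (w (r) (r))) (q (w (r) (r)) (p (r) (k) (k)) (q (k) (r) (s))))) = q(3, 1, 1) = 3


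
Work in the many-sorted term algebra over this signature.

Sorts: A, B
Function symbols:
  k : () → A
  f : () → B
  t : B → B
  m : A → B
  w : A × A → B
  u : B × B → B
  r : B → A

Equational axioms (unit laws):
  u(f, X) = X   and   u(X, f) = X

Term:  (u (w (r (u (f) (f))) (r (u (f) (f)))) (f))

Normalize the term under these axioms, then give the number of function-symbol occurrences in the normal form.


1. (u (w (r (u (f) (f))) (r (u (f) (f)))) (f))  →  (w (r (u (f) (f))) (r (u (f) (f))))
2. (w (r (u (f) (f))) (r (u (f) (f))))  →  (w (r (f)) (r (u (f) (f))))
3. (w (r (f)) (r (u (f) (f))))  →  (w (r (f)) (r (f)))
normal form: (w (r (f)) (r (f)))

size = 5


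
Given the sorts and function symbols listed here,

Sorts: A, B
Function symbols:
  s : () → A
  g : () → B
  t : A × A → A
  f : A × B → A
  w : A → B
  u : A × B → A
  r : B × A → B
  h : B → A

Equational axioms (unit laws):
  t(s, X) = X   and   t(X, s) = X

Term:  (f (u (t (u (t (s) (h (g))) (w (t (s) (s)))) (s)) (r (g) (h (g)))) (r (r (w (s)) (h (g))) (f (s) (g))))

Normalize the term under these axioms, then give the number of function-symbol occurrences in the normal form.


size = 20

1. (f (u (t (u (t (s) (h (g))) (w (t (s) (s)))) (s)) (r (g) (h (g)))) (r (r (w (s)) (h (g))) (f (s) (g))))  →  (f (u (u (t (s) (h (g))) (w (t (s) (s)))) (r (g) (h (g)))) (r (r (w (s)) (h (g))) (f (s) (g))))
2. (f (u (u (t (s) (h (g))) (w (t (s) (s)))) (r (g) (h (g)))) (r (r (w (s)) (h (g))) (f (s) (g))))  →  (f (u (u (h (g)) (w (t (s) (s)))) (r (g) (h (g)))) (r (r (w (s)) (h (g))) (f (s) (g))))
3. (f (u (u (h (g)) (w (t (s) (s)))) (r (g) (h (g)))) (r (r (w (s)) (h (g))) (f (s) (g))))  →  (f (u (u (h (g)) (w (s))) (r (g) (h (g)))) (r (r (w (s)) (h (g))) (f (s) (g))))
normal form: (f (u (u (h (g)) (w (s))) (r (g) (h (g)))) (r (r (w (s)) (h (g))) (f (s) (g))))


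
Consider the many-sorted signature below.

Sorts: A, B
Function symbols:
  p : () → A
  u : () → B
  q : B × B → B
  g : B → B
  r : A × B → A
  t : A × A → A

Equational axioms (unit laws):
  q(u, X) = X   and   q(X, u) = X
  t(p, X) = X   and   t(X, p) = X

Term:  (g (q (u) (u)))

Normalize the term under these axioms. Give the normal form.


normal form = (g (u))

1. (g (q (u) (u)))  →  (g (u))


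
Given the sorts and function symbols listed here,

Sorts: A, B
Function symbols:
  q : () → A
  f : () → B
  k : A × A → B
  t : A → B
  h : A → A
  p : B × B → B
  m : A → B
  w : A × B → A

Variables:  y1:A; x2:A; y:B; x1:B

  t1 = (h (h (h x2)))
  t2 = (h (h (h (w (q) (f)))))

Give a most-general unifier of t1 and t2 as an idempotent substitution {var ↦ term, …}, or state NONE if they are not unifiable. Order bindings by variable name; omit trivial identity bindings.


{x2 ↦ (w (q) (f))}


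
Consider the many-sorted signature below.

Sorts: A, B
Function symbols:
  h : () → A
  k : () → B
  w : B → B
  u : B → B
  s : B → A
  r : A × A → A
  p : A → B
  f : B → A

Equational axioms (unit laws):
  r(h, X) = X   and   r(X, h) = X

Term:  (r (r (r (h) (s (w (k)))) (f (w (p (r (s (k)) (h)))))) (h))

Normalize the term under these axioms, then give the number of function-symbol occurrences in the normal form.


1. (r (r (r (h) (s (w (k)))) (f (w (p (r (s (k)) (h)))))) (h))  →  (r (r (h) (s (w (k)))) (f (w (p (r (s (k)) (h))))))
2. (r (r (h) (s (w (k)))) (f (w (p (r (s (k)) (h))))))  →  (r (s (w (k))) (f (w (p (r (s (k)) (h))))))
3. (r (s (w (k))) (f (w (p (r (s (k)) (h))))))  →  (r (s (w (k))) (f (w (p (s (k))))))
normal form: (r (s (w (k))) (f (w (p (s (k))))))

size = 9


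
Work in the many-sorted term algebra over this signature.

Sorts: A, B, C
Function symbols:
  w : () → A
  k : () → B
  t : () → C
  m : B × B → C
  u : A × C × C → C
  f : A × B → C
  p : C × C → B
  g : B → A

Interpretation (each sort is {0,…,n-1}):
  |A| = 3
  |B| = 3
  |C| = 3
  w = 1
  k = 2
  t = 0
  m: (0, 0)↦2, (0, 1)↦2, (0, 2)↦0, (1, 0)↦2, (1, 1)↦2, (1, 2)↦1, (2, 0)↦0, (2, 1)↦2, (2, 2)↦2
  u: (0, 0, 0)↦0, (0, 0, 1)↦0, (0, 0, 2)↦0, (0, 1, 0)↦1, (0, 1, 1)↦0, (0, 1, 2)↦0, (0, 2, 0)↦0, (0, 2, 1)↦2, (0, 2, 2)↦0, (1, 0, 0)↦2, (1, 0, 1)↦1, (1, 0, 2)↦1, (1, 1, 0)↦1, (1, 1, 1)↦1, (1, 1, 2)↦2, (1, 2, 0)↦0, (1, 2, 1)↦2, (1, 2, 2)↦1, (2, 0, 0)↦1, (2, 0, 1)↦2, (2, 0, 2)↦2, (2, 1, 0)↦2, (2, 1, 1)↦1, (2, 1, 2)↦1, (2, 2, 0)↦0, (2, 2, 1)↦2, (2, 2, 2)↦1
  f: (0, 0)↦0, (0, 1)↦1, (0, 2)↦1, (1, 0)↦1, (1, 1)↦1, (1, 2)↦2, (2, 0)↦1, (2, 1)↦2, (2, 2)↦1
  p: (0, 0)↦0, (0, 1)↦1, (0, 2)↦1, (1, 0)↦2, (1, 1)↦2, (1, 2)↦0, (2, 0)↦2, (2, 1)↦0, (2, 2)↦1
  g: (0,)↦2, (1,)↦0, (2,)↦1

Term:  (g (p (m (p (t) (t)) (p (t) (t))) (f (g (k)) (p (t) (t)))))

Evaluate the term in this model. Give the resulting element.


value = 2

  t = 0
  t = 0
  (p (t) (t)) = p(0, 0) = 0
  t = 0
  t = 0
  (p (t) (t)) = p(0, 0) = 0
  (m (p (t) (t)) (p (t) (t))) = m(0, 0) = 2
  k = 2
  (g (k)) = g(2,) = 1
  t = 0
  t = 0
  (p (t) (t)) = p(0, 0) = 0
  (f (g (k)) (p (t) (t))) = f(1, 0) = 1
  (p (m (p (t) (t)) (p (t) (t))) (f (g (k)) (p (t) (t)))) = p(2, 1) = 0
  (g (p (m (p (t) (t)) (p (t) (t))) (f (g (k)) (p (t) (t))))) = g(0,) = 2


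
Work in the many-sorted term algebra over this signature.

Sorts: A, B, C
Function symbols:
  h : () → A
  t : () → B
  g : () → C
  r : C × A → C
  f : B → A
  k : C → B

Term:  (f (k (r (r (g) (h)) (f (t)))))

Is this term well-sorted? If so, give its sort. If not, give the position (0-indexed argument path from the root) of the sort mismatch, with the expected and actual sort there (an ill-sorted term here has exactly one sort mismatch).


well-sorted; sort = A

        (g) : C
        (h) : A
      (r (g) (h)) : C
        (t) : B
      (f (t)) : A
    (r (r (g) (h)) (f (t))) : C
  (k (r (r (g) (h)) (f (t)))) : B
(f (k (r (r (g) (h)) (f (t))))) : A


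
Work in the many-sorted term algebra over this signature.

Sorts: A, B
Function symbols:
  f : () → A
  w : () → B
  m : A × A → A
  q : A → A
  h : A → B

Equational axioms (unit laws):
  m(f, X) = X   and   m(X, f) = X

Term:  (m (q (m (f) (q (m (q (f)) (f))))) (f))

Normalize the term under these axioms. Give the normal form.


1. (m (q (m (f) (q (m (q (f)) (f))))) (f))  →  (q (m (f) (q (m (q (f)) (f)))))
2. (q (m (f) (q (m (q (f)) (f)))))  →  (q (q (m (q (f)) (f))))
3. (q (q (m (q (f)) (f))))  →  (q (q (q (f))))

normal form = (q (q (q (f))))


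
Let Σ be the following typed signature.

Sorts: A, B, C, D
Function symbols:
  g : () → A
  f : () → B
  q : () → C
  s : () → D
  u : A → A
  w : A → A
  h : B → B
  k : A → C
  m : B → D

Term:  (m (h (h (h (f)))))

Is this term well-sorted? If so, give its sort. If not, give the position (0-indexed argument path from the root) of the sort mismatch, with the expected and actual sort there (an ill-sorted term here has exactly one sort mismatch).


well-sorted; sort = D

        (f) : B
      (h (f)) : B
    (h (h (f))) : B
  (h (h (h (f)))) : B
(m (h (h (h (f))))) : D


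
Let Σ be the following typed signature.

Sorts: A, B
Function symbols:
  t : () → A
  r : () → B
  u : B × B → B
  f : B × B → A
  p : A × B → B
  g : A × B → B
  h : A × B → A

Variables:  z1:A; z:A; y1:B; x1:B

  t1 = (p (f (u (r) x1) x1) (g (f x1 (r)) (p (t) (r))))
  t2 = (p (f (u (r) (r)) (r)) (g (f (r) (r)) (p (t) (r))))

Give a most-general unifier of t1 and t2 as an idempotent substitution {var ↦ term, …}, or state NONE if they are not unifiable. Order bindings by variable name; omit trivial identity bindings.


{x1 ↦ (r)}


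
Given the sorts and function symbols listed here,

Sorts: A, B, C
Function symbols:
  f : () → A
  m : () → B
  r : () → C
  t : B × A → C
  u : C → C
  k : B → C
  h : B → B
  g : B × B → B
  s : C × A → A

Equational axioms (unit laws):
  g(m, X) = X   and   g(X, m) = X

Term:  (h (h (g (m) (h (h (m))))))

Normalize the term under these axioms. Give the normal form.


1. (h (h (g (m) (h (h (m))))))  →  (h (h (h (h (m)))))

normal form = (h (h (h (h (m)))))


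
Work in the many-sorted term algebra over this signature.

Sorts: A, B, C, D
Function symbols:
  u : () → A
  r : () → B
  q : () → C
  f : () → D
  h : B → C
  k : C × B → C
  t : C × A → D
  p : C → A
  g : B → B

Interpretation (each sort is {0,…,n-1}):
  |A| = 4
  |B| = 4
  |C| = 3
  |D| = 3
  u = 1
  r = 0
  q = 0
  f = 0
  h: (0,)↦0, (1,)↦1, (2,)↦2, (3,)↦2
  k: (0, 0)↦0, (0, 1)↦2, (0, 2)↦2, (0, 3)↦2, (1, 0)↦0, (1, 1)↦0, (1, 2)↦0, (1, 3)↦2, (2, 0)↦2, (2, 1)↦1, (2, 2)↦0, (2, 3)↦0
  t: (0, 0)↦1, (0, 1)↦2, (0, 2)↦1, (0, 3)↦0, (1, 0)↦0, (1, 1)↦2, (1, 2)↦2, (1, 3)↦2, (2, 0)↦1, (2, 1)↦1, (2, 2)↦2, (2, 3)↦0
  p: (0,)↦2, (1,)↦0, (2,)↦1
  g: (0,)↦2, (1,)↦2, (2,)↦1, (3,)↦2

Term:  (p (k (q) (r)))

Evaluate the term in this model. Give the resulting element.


value = 2

  q = 0
  r = 0
  (k (q) (r)) = k(0, 0) = 0
  (p (k (q) (r))) = p(0,) = 2


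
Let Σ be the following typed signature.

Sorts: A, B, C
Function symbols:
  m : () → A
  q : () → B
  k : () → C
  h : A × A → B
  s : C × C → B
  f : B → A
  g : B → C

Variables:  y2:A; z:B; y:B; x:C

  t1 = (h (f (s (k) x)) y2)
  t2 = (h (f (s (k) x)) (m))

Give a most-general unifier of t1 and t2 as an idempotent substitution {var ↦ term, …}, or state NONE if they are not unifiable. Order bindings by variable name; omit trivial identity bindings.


{y2 ↦ (m)}


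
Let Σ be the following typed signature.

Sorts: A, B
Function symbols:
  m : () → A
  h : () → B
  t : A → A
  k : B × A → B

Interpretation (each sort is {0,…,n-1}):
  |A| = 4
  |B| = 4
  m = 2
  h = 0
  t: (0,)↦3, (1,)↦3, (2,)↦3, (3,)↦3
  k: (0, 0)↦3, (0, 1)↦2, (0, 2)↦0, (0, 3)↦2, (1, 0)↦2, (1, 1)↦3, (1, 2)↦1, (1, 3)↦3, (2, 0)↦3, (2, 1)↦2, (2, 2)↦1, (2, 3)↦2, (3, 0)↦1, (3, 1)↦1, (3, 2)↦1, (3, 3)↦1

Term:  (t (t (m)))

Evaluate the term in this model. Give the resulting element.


value = 3

  m = 2
  (t (m)) = t(2,) = 3
  (t (t (m))) = t(3,) = 3


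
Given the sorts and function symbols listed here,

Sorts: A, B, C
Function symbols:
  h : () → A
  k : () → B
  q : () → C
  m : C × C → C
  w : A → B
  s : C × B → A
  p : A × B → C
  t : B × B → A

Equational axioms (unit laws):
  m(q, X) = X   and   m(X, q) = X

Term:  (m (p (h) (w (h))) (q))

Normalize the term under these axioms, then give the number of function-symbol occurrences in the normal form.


size = 4

1. (m (p (h) (w (h))) (q))  →  (p (h) (w (h)))
normal form: (p (h) (w (h)))


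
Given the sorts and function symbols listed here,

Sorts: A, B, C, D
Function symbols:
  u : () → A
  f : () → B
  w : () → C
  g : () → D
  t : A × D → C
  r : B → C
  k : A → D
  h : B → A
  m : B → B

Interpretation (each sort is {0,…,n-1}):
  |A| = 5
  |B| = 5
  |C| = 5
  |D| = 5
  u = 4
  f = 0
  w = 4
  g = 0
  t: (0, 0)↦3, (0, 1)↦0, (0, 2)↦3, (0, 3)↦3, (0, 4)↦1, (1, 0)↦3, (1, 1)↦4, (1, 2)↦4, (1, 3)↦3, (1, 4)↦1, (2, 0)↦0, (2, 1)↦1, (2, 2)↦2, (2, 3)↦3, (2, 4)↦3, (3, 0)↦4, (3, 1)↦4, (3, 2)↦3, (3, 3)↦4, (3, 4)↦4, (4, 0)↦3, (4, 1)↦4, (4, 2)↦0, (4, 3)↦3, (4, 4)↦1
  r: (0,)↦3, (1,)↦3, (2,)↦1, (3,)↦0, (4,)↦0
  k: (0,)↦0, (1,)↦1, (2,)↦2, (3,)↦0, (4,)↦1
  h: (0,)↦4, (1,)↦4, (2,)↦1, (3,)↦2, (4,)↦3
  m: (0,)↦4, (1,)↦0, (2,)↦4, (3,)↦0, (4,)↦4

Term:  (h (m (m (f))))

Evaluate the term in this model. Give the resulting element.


value = 3

  f = 0
  (m (f)) = m(0,) = 4
  (m (m (f))) = m(4,) = 4
  (h (m (m (f)))) = h(4,) = 3


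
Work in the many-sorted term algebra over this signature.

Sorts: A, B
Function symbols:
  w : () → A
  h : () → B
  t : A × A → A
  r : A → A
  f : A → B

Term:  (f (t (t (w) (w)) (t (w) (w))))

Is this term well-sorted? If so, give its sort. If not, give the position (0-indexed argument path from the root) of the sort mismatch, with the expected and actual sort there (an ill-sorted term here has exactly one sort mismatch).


      (w) : A
      (w) : A
    (t (w) (w)) : A
      (w) : A
      (w) : A
    (t (w) (w)) : A
  (t (t (w) (w)) (t (w) (w))) : A
(f (t (t (w) (w)) (t (w) (w)))) : B

well-sorted; sort = B


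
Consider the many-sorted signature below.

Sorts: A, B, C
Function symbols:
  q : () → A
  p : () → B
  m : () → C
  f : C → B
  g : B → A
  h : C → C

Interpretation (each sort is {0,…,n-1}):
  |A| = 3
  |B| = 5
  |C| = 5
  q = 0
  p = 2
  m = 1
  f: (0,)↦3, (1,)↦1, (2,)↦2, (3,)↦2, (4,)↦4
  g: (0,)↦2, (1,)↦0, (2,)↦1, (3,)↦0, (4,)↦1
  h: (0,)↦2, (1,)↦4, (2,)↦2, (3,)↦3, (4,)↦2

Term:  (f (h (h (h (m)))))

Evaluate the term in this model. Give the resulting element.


value = 2

  m = 1
  (h (m)) = h(1,) = 4
  (h (h (m))) = h(4,) = 2
  (h (h (h (m)))) = h(2,) = 2
  (f (h (h (h (m))))) = f(2,) = 2


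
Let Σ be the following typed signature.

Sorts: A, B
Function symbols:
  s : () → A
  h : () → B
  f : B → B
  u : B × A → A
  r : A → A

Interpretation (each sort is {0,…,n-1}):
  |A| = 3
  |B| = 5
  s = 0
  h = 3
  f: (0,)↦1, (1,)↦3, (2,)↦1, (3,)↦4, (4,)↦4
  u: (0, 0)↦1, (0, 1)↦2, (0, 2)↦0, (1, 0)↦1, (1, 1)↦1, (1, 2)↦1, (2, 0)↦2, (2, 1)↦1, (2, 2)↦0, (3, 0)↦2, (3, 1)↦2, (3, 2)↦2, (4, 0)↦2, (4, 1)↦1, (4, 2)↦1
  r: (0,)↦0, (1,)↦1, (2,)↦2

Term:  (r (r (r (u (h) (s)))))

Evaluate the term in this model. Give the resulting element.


value = 2

  h = 3
  s = 0
  (u (h) (s)) = u(3, 0) = 2
  (r (u (h) (s))) = r(2,) = 2
  (r (r (u (h) (s)))) = r(2,) = 2
  (r (r (r (u (h) (s))))) = r(2,) = 2


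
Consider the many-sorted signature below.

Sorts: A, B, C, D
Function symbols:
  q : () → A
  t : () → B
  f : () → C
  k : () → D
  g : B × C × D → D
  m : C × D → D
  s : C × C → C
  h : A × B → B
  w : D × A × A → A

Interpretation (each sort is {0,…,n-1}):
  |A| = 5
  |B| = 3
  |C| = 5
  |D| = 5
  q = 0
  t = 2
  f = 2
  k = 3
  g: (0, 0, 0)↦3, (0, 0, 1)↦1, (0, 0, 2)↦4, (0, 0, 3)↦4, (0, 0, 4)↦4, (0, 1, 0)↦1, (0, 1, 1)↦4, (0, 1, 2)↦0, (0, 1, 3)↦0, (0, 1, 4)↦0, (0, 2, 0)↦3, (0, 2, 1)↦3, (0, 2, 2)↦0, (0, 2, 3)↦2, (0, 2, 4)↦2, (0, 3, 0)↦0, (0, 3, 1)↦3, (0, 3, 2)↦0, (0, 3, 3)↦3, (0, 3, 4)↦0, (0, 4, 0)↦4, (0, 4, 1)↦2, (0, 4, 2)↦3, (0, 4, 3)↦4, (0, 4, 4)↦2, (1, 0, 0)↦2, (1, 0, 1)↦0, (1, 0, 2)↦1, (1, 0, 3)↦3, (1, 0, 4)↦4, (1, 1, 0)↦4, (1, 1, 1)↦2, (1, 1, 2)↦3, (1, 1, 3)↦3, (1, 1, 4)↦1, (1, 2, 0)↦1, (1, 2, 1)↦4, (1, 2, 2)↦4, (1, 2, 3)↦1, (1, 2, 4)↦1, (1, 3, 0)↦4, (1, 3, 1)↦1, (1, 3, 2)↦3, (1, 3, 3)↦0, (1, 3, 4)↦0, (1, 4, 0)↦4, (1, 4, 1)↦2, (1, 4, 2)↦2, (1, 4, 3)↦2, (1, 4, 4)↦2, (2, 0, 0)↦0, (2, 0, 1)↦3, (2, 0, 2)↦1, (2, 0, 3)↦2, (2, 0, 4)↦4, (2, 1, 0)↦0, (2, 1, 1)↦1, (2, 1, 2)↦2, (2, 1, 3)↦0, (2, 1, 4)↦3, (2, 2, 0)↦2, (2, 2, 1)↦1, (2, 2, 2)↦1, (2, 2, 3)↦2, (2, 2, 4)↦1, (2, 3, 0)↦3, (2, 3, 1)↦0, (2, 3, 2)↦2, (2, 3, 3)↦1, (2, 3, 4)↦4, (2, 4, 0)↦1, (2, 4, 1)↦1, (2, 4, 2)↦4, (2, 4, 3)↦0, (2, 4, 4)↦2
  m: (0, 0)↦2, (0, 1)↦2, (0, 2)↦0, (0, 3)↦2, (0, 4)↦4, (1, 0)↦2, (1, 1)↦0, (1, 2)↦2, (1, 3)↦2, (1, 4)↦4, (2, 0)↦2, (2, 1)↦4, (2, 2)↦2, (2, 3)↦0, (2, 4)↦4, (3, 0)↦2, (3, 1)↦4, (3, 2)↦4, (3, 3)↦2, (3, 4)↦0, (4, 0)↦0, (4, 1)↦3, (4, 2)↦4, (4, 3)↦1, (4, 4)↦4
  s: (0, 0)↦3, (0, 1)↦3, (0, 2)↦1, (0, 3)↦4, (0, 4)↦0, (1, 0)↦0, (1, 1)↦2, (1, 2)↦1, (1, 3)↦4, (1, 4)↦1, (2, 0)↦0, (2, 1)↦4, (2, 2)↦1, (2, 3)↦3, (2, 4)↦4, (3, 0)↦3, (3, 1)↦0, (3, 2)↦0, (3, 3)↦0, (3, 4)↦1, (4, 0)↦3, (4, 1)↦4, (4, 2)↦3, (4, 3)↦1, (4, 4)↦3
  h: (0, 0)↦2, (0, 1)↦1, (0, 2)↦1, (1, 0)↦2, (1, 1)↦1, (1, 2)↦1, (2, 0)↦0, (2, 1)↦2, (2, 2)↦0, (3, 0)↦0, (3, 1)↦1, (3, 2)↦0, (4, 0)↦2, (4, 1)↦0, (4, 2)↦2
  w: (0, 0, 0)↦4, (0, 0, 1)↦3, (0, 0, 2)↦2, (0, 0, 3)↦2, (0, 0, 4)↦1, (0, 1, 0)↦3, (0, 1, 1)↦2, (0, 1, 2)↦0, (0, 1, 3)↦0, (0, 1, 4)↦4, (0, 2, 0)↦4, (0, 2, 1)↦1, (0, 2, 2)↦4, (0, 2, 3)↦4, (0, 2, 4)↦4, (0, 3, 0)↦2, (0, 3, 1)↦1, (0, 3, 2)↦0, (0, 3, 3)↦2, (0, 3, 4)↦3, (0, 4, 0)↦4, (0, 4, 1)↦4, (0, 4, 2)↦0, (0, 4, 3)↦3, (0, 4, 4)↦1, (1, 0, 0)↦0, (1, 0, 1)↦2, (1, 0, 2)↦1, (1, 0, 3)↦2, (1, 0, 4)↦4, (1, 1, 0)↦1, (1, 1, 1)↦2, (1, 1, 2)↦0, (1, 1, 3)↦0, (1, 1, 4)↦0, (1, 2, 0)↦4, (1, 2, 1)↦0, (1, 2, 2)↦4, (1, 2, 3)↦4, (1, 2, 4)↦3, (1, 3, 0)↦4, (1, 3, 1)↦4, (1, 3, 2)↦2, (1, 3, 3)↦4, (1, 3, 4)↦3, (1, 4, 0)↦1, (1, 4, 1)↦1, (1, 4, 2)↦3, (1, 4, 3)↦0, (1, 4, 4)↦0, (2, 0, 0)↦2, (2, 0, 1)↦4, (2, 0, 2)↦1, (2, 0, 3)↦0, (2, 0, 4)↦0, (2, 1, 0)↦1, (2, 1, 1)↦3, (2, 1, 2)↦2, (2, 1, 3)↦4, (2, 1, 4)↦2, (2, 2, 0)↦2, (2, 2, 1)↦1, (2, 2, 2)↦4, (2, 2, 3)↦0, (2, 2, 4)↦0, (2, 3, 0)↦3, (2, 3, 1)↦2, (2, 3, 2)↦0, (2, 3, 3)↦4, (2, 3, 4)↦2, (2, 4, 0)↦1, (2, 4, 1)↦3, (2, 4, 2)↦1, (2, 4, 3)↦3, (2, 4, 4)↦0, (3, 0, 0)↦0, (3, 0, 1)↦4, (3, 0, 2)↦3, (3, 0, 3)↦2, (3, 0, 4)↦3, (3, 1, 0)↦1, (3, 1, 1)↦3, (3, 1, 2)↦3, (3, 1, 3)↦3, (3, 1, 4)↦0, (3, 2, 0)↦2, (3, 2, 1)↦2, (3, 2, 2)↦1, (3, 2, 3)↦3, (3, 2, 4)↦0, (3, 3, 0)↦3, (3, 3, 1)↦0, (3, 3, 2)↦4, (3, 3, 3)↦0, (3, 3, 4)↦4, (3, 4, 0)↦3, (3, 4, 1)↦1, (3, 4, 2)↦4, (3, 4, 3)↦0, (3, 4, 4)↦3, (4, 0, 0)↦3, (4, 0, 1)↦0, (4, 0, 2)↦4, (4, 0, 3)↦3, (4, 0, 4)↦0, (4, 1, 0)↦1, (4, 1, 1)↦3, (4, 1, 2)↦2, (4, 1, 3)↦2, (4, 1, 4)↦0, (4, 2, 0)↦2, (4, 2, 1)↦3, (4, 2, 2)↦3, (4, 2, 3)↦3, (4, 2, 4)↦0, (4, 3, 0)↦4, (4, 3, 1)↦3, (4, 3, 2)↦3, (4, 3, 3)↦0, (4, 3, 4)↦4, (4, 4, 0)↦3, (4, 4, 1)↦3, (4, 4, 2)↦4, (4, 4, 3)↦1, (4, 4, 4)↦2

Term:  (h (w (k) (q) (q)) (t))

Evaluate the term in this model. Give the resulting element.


value = 1

  k = 3
  q = 0
  q = 0
  (w (k) (q) (q)) = w(3, 0, 0) = 0
  t = 2
  (h (w (k) (q) (q)) (t)) = h(0, 2) = 1


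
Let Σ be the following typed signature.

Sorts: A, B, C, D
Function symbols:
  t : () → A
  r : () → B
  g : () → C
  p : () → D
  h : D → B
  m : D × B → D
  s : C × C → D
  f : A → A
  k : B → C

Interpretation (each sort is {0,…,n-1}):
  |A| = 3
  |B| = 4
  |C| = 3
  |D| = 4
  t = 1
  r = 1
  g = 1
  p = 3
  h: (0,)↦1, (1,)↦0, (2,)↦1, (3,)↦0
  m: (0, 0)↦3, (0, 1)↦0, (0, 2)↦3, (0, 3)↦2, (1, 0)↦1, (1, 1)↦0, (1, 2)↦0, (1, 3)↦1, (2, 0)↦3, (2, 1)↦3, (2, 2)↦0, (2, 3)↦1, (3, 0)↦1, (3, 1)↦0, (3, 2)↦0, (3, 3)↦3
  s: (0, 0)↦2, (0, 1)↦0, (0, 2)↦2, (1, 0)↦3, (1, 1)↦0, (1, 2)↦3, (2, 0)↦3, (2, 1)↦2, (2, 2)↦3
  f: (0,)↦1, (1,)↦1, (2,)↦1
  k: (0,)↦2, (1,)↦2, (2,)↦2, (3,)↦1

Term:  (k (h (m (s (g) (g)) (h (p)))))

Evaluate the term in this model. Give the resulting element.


value = 2

  g = 1
  g = 1
  (s (g) (g)) = s(1, 1) = 0
  p = 3
  (h (p)) = h(3,) = 0
  (m (s (g) (g)) (h (p))) = m(0, 0) = 3
  (h (m (s (g) (g)) (h (p)))) = h(3,) = 0
  (k (h (m (s (g) (g)) (h (p))))) = k(0,) = 2


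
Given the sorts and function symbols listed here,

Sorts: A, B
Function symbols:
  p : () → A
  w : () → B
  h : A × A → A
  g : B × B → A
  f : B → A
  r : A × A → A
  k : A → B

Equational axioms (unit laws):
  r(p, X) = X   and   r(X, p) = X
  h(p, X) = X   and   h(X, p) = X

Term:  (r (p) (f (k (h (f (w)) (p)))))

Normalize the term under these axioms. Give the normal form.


normal form = (f (k (f (w))))

1. (r (p) (f (k (h (f (w)) (p)))))  →  (f (k (h (f (w)) (p))))
2. (f (k (h (f (w)) (p))))  →  (f (k (f (w))))


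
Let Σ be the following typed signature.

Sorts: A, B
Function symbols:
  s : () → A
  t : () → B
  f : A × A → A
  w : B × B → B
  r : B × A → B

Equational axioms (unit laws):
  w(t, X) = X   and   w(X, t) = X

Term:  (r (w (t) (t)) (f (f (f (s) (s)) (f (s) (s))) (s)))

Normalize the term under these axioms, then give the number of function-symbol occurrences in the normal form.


1. (r (w (t) (t)) (f (f (f (s) (s)) (f (s) (s))) (s)))  →  (r (t) (f (f (f (s) (s)) (f (s) (s))) (s)))
normal form: (r (t) (f (f (f (s) (s)) (f (s) (s))) (s)))

size = 11


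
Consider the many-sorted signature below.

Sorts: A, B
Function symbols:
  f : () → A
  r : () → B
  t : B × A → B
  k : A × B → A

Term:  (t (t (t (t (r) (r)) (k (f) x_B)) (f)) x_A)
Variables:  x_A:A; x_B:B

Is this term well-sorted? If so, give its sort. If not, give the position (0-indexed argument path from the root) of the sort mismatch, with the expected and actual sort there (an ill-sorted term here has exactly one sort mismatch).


        (r) : B
        (r) : B
      (t (r) (r)) : ✗ arg 1 at [0, 0, 0, 1] has sort B, expected A
        (f) : A
        x_B : B
      (k (f) x_B) : A
    (f) : A
  x_A : A

ill-sorted at position [0, 0, 0, 1]: expected A, got B


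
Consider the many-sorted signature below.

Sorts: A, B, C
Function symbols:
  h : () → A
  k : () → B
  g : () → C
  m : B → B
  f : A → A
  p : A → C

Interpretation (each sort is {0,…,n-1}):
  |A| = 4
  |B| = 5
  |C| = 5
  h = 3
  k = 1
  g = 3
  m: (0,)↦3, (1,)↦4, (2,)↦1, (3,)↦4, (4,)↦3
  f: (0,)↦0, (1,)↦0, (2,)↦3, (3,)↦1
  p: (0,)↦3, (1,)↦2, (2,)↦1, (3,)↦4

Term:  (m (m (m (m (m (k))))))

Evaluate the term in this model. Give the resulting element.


value = 4

  k = 1
  (m (k)) = m(1,) = 4
  (m (m (k))) = m(4,) = 3
  (m (m (m (k)))) = m(3,) = 4
  (m (m (m (m (k))))) = m(4,) = 3
  (m (m (m (m (m (k)))))) = m(3,) = 4


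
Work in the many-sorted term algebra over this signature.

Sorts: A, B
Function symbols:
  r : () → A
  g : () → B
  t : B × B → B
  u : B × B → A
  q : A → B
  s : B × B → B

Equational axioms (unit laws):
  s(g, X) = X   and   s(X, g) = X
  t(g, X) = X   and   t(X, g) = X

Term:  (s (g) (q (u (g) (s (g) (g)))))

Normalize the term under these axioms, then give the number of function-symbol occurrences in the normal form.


1. (s (g) (q (u (g) (s (g) (g)))))  →  (q (u (g) (s (g) (g))))
2. (q (u (g) (s (g) (g))))  →  (q (u (g) (g)))
normal form: (q (u (g) (g)))

size = 4


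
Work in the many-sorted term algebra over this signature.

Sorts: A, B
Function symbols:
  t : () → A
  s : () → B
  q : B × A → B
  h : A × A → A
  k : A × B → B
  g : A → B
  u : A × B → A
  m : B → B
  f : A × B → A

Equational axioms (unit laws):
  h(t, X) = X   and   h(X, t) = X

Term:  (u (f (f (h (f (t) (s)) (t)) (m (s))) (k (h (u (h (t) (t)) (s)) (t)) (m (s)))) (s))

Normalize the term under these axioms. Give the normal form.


normal form = (u (f (f (f (t) (s)) (m (s))) (k (u (t) (s)) (m (s)))) (s))

1. (u (f (f (h (f (t) (s)) (t)) (m (s))) (k (h (u (h (t) (t)) (s)) (t)) (m (s)))) (s))  →  (u (f (f (f (t) (s)) (m (s))) (k (h (u (h (t) (t)) (s)) (t)) (m (s)))) (s))
2. (u (f (f (f (t) (s)) (m (s))) (k (h (u (h (t) (t)) (s)) (t)) (m (s)))) (s))  →  (u (f (f (f (t) (s)) (m (s))) (k (u (h (t) (t)) (s)) (m (s)))) (s))
3. (u (f (f (f (t) (s)) (m (s))) (k (u (h (t) (t)) (s)) (m (s)))) (s))  →  (u (f (f (f (t) (s)) (m (s))) (k (u (t) (s)) (m (s)))) (s))


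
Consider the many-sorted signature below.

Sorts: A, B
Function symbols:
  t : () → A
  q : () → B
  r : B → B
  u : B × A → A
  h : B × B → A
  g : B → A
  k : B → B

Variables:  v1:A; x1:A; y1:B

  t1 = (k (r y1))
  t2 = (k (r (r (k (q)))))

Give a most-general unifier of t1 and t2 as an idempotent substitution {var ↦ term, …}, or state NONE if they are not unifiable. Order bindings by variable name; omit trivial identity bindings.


{y1 ↦ (r (k (q)))}


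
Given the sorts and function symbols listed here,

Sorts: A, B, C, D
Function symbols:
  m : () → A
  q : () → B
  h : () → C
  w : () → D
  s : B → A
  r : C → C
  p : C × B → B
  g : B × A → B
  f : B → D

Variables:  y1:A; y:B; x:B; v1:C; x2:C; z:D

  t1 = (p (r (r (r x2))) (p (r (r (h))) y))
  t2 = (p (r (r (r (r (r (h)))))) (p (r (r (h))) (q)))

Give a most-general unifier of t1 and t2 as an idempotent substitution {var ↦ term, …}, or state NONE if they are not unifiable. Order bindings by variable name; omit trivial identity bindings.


{x2 ↦ (r (r (h))), y ↦ (q)}


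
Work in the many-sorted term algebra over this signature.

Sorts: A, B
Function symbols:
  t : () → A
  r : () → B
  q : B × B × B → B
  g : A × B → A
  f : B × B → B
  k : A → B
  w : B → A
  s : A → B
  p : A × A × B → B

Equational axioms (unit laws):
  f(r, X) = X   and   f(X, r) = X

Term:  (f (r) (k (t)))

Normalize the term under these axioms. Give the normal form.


1. (f (r) (k (t)))  →  (k (t))

normal form = (k (t))


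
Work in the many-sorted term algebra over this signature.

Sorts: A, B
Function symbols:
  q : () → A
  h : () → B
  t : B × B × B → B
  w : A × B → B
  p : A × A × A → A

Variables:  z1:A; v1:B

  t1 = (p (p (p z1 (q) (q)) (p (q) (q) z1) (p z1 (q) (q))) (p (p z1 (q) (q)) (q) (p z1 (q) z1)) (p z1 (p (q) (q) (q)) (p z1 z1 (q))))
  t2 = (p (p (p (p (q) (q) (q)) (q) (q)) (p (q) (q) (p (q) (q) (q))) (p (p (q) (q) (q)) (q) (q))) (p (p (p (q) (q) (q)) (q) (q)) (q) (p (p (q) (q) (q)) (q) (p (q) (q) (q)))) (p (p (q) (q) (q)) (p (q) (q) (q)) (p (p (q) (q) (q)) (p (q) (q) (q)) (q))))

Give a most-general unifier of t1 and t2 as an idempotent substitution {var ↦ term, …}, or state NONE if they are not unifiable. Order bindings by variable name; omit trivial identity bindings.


{z1 ↦ (p (q) (q) (q))}


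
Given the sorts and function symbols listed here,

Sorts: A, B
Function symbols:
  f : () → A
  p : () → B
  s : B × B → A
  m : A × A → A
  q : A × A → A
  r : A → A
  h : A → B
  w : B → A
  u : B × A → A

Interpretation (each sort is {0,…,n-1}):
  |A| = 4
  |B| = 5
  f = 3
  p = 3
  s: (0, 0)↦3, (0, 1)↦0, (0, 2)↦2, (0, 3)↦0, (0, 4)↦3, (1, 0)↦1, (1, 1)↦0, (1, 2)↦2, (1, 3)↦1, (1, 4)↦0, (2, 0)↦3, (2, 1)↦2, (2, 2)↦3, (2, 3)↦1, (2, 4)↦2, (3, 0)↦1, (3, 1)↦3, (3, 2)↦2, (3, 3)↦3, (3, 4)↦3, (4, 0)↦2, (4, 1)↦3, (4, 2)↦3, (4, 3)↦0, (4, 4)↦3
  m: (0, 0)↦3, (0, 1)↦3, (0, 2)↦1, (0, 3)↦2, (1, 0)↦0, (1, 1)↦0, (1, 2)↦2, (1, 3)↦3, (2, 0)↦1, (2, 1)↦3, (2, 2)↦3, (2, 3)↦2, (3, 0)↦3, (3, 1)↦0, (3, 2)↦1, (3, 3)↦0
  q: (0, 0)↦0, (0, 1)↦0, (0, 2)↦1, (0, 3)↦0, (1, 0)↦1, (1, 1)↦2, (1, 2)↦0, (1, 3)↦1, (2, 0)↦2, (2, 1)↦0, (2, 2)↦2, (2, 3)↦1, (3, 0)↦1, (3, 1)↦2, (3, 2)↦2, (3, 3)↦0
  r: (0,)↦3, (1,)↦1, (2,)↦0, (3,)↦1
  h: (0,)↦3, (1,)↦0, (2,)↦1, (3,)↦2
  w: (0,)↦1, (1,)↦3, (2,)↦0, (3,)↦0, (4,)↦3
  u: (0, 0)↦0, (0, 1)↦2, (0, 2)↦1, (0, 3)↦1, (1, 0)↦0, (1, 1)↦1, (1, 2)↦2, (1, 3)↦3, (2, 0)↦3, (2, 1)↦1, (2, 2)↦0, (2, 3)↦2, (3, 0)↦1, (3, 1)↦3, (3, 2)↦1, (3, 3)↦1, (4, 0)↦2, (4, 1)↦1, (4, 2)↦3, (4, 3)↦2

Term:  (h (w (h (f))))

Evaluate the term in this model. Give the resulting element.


  f = 3
  (h (f)) = h(3,) = 2
  (w (h (f))) = w(2,) = 0
  (h (w (h (f)))) = h(0,) = 3

value = 3


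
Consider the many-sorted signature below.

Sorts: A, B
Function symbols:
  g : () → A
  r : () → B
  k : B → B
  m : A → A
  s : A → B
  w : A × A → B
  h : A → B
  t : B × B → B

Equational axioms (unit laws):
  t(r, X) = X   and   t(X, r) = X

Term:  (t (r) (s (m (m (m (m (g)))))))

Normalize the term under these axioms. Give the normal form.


1. (t (r) (s (m (m (m (m (g)))))))  →  (s (m (m (m (m (g))))))

normal form = (s (m (m (m (m (g))))))


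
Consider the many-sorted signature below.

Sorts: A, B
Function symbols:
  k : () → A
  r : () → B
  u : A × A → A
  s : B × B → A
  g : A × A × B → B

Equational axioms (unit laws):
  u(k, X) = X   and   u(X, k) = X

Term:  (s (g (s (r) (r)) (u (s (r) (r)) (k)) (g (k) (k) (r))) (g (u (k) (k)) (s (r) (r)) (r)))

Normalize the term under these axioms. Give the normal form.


1. (s (g (s (r) (r)) (u (s (r) (r)) (k)) (g (k) (k) (r))) (g (u (k) (k)) (s (r) (r)) (r)))  →  (s (g (s (r) (r)) (s (r) (r)) (g (k) (k) (r))) (g (u (k) (k)) (s (r) (r)) (r)))
2. (s (g (s (r) (r)) (s (r) (r)) (g (k) (k) (r))) (g (u (k) (k)) (s (r) (r)) (r)))  →  (s (g (s (r) (r)) (s (r) (r)) (g (k) (k) (r))) (g (k) (s (r) (r)) (r)))

normal form = (s (g (s (r) (r)) (s (r) (r)) (g (k) (k) (r))) (g (k) (s (r) (r)) (r)))
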